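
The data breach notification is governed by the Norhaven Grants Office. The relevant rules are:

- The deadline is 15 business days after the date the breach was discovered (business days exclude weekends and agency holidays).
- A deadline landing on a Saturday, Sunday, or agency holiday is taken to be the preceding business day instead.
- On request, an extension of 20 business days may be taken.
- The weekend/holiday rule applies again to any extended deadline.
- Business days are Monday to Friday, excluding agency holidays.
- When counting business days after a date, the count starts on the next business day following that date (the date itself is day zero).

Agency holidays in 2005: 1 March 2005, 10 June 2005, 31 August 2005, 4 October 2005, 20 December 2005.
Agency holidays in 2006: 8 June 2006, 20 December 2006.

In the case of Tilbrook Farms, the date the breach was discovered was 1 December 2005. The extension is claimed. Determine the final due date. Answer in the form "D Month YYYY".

Counting 15 business days after 1 December 2005 (skipping weekends and listed holidays) reaches 23 December 2005.
Since 23 December 2005 is a Friday and not a holiday, the date is unchanged.
Applying the 20-business-day extension: 20 business days after 23 December 2005 is 20 January 2006.
20 January 2006 is a Friday and not a listed holiday, so it stands.
So the filing is due 20 January 2006.

20 January 2006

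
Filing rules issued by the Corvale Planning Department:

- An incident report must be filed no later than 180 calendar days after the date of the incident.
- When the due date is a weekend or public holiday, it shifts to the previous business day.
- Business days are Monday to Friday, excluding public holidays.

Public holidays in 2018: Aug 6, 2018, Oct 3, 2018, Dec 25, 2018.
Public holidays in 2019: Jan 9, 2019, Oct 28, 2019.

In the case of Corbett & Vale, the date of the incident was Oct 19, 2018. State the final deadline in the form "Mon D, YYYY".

Trigger date Oct 19, 2018 + 180 calendar days = Apr 17, 2019.
Apr 17, 2019 is a Wednesday and not a listed holiday, so it stands.
The final due date is Apr 17, 2019.

Apr 17, 2019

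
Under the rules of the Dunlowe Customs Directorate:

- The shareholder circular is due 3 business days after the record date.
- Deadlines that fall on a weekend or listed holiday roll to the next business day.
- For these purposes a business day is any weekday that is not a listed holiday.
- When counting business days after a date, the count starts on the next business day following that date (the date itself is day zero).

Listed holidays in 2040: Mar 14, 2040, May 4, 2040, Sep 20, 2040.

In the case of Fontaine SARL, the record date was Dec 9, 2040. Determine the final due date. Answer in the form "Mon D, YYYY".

Dec 12, 2040

3 business days after Dec 9, 2040, excluding weekends and holidays, is Dec 12, 2040.
Dec 12, 2040 falls on a Wednesday, which is a business day, so no adjustment is needed.
So the filing is due Dec 12, 2040.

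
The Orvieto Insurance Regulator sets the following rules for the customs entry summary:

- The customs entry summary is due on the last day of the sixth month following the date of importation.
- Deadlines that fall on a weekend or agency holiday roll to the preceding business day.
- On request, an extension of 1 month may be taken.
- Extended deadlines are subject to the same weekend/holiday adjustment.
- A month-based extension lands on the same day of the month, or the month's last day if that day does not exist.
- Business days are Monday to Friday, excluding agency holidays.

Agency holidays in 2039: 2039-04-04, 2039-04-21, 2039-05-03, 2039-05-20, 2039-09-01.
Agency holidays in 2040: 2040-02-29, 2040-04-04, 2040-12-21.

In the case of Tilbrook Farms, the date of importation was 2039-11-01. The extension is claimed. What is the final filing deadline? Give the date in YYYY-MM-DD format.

6 months after 2039-11-01 falls in May 2040; the last day of that month is 2040-05-31.
2040-05-31 (Thursday) is already a business day.
Add 1 month to 2040-05-31: 2040-06-30 (day 31 does not exist in June, so the month's last day is used).
2040-06-30 falls on a Saturday. Rolling to the preceding business day gives 2040-06-29, a Friday.
Final deadline: 2040-06-29.

2040-06-29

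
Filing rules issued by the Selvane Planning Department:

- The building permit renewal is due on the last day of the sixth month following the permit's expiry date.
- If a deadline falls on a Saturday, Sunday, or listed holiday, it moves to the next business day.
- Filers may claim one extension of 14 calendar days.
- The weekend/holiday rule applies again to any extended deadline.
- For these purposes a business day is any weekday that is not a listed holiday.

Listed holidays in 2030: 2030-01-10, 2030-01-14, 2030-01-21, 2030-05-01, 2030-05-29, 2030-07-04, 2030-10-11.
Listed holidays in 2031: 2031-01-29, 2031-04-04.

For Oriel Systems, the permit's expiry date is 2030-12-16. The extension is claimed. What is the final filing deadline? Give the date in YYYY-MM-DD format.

6 months after 2030-12-16 is June 2031; that month ends on 2031-06-30.
2031-06-30 falls on a Monday, which is a business day, so no adjustment is needed.
With the 14-day extension, 2031-06-30 becomes 2031-07-14.
2031-07-14 (Monday) is already a business day.
The final due date is 2031-07-14.

2031-07-14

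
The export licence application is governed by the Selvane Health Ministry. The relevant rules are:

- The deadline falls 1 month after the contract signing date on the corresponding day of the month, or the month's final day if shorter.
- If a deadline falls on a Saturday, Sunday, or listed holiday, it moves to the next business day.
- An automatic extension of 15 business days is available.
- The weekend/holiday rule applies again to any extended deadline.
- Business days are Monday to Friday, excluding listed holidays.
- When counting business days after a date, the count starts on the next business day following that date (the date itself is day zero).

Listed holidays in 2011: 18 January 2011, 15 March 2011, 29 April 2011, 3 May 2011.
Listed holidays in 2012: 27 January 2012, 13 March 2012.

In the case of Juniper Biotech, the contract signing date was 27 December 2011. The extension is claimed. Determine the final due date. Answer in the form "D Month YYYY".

Moving 1 month forward from 27 December 2011 on the corresponding day gives 27 January 2012.
27 January 2012 falls on a listed holiday. Rolling to the next business day gives 30 January 2012, a Monday.
Counting 15 further business days from 30 January 2012 reaches 20 February 2012.
20 February 2012 falls on a Monday, which is a business day, so no adjustment is needed.
The final due date is 20 February 2012.

20 February 2012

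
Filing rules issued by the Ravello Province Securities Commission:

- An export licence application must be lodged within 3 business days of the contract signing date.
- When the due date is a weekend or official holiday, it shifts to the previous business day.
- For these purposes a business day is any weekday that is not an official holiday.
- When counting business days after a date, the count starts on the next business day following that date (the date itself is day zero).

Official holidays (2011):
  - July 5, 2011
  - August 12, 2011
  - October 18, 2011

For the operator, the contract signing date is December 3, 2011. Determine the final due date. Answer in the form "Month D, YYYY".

December 7, 2011

Counting 3 business days after December 3, 2011 (skipping weekends and listed holidays) reaches December 7, 2011.
Since December 7, 2011 is a Wednesday and not a holiday, the date is unchanged.
Final deadline: December 7, 2011.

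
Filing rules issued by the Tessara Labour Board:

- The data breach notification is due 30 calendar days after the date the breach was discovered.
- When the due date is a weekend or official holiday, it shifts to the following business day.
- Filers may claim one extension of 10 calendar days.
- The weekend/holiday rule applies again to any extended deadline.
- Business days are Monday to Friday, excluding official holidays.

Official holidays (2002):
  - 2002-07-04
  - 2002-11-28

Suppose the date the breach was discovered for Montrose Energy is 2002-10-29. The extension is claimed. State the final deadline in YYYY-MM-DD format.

2002-12-09

From 2002-10-29, 30 calendar days later is 2002-11-28.
Because 2002-11-28 is a listed holiday, the deadline becomes 2002-11-29 (Friday).
With the 10-day extension, 2002-11-29 becomes 2002-12-09.
2002-12-09 is a Monday and not a listed holiday, so it stands.
The final due date is 2002-12-09.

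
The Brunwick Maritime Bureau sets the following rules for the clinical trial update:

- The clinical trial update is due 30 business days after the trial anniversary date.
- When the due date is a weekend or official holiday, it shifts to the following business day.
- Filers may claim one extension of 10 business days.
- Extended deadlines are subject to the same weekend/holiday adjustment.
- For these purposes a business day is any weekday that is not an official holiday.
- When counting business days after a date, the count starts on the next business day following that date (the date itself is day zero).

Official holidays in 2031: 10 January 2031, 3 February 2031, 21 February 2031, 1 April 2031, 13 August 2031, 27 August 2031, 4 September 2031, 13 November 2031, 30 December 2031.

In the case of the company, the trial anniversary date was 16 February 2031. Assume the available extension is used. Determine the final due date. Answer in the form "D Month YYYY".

15 April 2031

Counting 30 business days after 16 February 2031 (skipping weekends and listed holidays) reaches 31 March 2031.
31 March 2031 falls on a Monday, which is a business day, so no adjustment is needed.
Applying the 10-business-day extension: 10 business days after 31 March 2031 is 15 April 2031.
15 April 2031 is a Tuesday and not a listed holiday, so it stands.
Deadline: 15 April 2031.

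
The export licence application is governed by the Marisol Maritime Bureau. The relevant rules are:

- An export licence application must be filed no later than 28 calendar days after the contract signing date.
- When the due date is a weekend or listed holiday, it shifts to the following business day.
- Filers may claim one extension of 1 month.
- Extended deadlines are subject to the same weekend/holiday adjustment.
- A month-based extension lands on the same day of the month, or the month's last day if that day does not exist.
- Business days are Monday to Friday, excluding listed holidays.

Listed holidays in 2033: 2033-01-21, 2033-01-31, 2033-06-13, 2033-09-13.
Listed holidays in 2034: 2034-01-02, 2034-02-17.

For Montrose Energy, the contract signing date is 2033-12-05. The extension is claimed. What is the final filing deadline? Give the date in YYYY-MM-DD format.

Trigger date 2033-12-05 + 28 calendar days = 2034-01-02.
2034-01-02 is a listed holiday; the next business day is 2034-01-03 (Tuesday).
Add 1 month to 2034-01-03: 2034-02-03.
2034-02-03 falls on a Friday, which is a business day, so no adjustment is needed.
The final due date is 2034-02-03.

2034-02-03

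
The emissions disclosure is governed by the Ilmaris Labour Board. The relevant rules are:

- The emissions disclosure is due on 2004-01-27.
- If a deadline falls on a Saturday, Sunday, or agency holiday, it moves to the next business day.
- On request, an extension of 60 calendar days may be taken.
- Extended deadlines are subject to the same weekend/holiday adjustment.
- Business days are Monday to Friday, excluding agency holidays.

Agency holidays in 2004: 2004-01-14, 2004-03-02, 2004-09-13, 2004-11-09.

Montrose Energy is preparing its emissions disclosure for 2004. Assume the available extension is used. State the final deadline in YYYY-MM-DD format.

2004-03-29

The stated deadline is 2004-01-27.
2004-01-27 is a Tuesday and not a listed holiday, so it stands.
Add the 60 calendar-day extension to 2004-01-27: 2004-03-27.
2004-03-27 is a Saturday, so it moves to the next business day, 2004-03-29 (Monday).
So the filing is due 2004-03-29.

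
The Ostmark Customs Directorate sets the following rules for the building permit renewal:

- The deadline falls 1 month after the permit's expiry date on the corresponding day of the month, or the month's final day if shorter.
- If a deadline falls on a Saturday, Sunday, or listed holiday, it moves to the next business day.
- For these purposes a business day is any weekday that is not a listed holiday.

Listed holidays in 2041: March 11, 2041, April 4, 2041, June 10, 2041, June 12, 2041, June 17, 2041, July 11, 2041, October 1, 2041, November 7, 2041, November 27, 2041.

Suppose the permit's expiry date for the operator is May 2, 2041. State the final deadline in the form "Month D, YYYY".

1 month after May 2, 2041, on the same day of the month, is June 2, 2041.
June 2, 2041 falls on a Sunday. Rolling to the next business day gives June 3, 2041, a Monday.
So the filing is due June 3, 2041.

June 3, 2041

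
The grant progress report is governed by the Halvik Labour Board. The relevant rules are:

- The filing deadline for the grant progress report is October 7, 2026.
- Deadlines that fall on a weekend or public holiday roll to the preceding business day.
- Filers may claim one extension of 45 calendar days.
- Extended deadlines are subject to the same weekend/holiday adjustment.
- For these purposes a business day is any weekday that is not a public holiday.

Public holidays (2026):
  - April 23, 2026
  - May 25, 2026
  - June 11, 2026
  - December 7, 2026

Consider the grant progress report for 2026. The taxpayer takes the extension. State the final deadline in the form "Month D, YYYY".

Start from the fixed due date, October 7, 2026.
October 7, 2026 falls on a Wednesday, which is a business day, so no adjustment is needed.
The 45-calendar-day extension moves the deadline from October 7, 2026 to November 21, 2026.
Because November 21, 2026 is a Saturday, the deadline becomes November 20, 2026 (Friday).
Final deadline: November 20, 2026.

November 20, 2026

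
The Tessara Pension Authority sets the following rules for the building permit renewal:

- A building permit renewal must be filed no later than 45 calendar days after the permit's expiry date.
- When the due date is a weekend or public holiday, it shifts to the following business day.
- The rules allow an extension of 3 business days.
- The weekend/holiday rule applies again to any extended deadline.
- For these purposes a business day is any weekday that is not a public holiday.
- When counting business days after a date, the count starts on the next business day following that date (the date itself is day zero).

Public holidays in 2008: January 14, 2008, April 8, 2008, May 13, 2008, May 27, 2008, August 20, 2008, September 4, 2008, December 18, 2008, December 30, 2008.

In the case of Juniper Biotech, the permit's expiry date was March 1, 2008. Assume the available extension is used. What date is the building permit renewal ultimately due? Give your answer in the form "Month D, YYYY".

April 18, 2008

From March 1, 2008, 45 calendar days later is April 15, 2008.
April 15, 2008 falls on a Tuesday, which is a business day, so no adjustment is needed.
The 3-business-day extension runs from April 15, 2008 to April 18, 2008.
Since April 18, 2008 is a Friday and not a holiday, the date is unchanged.
The final due date is April 18, 2008.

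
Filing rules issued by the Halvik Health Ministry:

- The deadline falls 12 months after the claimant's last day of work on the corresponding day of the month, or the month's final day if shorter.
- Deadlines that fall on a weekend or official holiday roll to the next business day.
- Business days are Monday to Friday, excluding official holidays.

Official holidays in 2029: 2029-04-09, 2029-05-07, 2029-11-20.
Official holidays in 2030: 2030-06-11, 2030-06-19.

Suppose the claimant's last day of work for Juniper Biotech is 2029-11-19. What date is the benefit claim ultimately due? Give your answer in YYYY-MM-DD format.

Moving 12 months forward from 2029-11-19 on the corresponding day gives 2030-11-19.
Since 2030-11-19 is a Tuesday and not a holiday, the date is unchanged.
The final due date is 2030-11-19.

2030-11-19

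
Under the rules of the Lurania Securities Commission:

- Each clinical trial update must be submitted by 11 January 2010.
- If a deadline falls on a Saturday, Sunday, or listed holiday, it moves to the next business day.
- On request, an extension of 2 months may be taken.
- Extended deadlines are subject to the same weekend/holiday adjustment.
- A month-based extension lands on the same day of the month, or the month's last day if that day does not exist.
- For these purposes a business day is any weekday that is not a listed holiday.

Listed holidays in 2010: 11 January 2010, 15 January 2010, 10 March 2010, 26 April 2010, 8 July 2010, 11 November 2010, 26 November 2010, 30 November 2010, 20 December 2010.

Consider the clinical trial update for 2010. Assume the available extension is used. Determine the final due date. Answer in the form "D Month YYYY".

12 March 2010

The statutory due date is 11 January 2010.
11 January 2010 falls on a listed holiday. Rolling to the next business day gives 12 January 2010, a Tuesday.
The 2 months extension carries 12 January 2010 to 12 March 2010.
12 March 2010 (Friday) is already a business day.
Final deadline: 12 March 2010.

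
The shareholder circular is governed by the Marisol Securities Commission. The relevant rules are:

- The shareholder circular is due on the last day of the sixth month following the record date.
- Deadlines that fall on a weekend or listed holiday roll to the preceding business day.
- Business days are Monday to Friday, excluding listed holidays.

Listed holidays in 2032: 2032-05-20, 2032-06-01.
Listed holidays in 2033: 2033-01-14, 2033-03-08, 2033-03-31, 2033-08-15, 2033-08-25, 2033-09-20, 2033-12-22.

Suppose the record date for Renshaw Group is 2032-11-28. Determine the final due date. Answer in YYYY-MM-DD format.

The sixth month after 2032-11-28 is May 2033, whose last day is 2033-05-31.
2033-05-31 is a Tuesday and not a listed holiday, so it stands.
Final deadline: 2033-05-31.

2033-05-31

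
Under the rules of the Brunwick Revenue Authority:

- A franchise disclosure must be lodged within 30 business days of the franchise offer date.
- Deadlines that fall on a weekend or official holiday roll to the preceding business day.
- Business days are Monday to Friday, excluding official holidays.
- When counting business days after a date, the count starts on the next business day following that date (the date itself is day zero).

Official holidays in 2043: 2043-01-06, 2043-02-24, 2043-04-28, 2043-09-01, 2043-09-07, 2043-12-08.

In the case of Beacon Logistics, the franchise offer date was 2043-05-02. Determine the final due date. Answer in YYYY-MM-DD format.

2043-06-12

Counting 30 business days after 2043-05-02 (skipping weekends and listed holidays) reaches 2043-06-12.
Since 2043-06-12 is a Friday and not a holiday, the date is unchanged.
The final due date is 2043-06-12.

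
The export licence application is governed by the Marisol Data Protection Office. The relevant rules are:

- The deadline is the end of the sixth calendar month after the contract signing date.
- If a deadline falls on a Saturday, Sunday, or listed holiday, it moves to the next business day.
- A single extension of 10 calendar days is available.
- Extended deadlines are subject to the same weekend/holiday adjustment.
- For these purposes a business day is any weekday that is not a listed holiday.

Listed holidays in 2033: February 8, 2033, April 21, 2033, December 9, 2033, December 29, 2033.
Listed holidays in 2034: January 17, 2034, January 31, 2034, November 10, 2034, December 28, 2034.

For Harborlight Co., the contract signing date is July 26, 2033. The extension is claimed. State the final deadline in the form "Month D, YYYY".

February 13, 2034

The sixth month after July 26, 2033 is January 2034, whose last day is January 31, 2034.
Because January 31, 2034 is a listed holiday, the deadline becomes February 1, 2034 (Wednesday).
Add the 10 calendar-day extension to February 1, 2034: February 11, 2034.
February 11, 2034 is a Saturday; the next business day is February 13, 2034 (Monday).
Final deadline: February 13, 2034.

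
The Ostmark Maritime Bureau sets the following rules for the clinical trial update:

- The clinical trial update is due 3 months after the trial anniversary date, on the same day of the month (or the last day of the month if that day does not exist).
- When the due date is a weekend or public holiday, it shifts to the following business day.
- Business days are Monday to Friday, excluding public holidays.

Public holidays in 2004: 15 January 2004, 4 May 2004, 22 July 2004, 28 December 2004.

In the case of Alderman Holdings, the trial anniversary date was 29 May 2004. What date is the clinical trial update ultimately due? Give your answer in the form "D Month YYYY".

30 August 2004

3 months from 29 May 2004 is 29 August 2004.
29 August 2004 is a Sunday; the next business day is 30 August 2004 (Monday).
The final due date is 30 August 2004.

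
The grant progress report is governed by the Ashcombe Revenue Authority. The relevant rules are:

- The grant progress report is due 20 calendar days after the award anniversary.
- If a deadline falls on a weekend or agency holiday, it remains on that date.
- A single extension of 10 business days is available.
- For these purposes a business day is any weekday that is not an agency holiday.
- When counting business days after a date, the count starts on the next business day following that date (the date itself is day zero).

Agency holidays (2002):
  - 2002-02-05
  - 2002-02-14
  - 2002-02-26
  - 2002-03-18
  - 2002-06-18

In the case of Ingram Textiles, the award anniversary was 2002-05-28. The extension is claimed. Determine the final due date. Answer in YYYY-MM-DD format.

2002-07-02

Trigger date 2002-05-28 + 20 calendar days = 2002-06-17.
2002-06-17 is a Monday; no weekend or holiday adjustment applies.
Counting 10 further business days from 2002-06-17 reaches 2002-07-02.
2002-07-02 falls on a Tuesday. The rules make no weekend/holiday allowance, so it remains 2002-07-02.
So the filing is due 2002-07-02.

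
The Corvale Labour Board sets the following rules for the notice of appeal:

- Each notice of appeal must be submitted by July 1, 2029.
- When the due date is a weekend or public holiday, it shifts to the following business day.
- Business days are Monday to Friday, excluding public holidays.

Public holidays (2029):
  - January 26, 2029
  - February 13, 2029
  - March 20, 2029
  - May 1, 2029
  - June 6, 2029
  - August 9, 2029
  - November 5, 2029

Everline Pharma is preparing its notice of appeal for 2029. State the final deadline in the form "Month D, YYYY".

July 2, 2029

Start from the fixed due date, July 1, 2029.
Because July 1, 2029 is a Sunday, the deadline becomes July 2, 2029 (Monday).
Final deadline: July 2, 2029.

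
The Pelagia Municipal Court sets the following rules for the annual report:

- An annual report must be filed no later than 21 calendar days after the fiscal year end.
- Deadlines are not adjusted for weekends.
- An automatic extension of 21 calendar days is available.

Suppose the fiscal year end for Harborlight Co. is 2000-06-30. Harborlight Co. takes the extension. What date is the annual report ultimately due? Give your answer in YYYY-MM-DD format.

2000-08-11

Adding 21 calendar days to 2000-06-30 gives 2000-07-21.
2000-07-21 is a Friday; no weekend or holiday adjustment applies.
With the 21-day extension, 2000-07-21 becomes 2000-08-11.
2000-08-11 is a Friday; no weekend or holiday adjustment applies.
Final deadline: 2000-08-11.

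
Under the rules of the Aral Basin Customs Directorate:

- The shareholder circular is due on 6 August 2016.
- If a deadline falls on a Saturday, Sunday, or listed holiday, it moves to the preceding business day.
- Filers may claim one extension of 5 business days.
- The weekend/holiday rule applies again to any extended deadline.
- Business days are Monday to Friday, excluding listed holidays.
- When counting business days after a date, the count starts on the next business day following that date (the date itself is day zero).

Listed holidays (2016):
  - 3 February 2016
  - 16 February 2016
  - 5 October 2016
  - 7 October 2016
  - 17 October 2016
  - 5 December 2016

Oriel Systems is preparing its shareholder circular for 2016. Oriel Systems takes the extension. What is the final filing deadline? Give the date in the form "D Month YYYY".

The statutory due date is 6 August 2016.
6 August 2016 is a Saturday; the preceding business day is 5 August 2016 (Friday).
Applying the 5-business-day extension: 5 business days after 5 August 2016 is 12 August 2016.
Since 12 August 2016 is a Friday and not a holiday, the date is unchanged.
Deadline: 12 August 2016.

12 August 2016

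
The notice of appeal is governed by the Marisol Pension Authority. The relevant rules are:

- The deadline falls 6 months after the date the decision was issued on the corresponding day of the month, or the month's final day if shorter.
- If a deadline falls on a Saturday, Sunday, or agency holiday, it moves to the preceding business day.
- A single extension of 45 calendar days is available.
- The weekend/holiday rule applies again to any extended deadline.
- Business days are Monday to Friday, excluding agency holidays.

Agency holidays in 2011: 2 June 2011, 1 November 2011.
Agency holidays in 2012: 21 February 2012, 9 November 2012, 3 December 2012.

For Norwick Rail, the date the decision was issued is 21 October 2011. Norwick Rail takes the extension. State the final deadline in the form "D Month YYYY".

Moving 6 months forward from 21 October 2011 on the corresponding day gives 21 April 2012.
21 April 2012 is a Saturday, so it moves to the preceding business day, 20 April 2012 (Friday).
Add the 45 calendar-day extension to 20 April 2012: 4 June 2012.
4 June 2012 falls on a Monday, which is a business day, so no adjustment is needed.
Deadline: 4 June 2012.

4 June 2012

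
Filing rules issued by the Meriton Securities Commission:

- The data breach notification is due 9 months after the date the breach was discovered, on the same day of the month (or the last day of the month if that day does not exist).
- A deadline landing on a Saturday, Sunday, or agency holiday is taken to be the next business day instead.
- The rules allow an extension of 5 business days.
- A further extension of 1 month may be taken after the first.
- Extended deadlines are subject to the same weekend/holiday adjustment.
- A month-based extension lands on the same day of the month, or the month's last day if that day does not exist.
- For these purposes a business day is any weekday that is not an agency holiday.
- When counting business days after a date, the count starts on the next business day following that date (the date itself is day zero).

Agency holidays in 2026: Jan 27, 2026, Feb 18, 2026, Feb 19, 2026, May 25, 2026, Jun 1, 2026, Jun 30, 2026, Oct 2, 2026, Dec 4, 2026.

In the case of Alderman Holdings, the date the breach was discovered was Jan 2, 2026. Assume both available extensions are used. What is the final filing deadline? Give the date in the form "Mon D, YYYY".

Nov 12, 2026

Moving 9 months forward from Jan 2, 2026 on the corresponding day gives Oct 2, 2026.
Because Oct 2, 2026 is a listed holiday, the deadline becomes Oct 5, 2026 (Monday).
Counting 5 further business days from Oct 5, 2026 reaches Oct 12, 2026.
Oct 12, 2026 (Monday) is already a business day.
The 1 month extension carries Oct 12, 2026 to Nov 12, 2026.
Since Nov 12, 2026 is a Thursday and not a holiday, the date is unchanged.
The final due date is Nov 12, 2026.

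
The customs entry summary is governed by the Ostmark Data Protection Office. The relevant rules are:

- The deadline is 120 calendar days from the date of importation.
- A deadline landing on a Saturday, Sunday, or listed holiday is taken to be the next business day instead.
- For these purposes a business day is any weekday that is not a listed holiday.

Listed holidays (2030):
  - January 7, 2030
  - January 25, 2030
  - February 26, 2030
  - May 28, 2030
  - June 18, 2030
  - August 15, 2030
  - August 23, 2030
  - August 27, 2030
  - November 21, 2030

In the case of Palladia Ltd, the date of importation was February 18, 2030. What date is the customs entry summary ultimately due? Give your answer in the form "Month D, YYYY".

June 19, 2030

Adding 120 calendar days to February 18, 2030 gives June 18, 2030.
June 18, 2030 falls on a listed holiday. Rolling to the next business day gives June 19, 2030, a Wednesday.
Deadline: June 19, 2030.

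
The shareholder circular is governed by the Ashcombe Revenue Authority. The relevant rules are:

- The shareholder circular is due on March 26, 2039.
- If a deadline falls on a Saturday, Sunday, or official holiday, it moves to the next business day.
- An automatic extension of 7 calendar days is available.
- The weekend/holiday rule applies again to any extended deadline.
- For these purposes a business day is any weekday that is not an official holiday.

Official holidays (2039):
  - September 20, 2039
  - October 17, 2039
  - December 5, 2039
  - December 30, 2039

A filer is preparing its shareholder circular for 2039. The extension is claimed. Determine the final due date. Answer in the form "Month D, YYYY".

April 4, 2039

The statutory due date is March 26, 2039.
March 26, 2039 is a Saturday, so it moves to the next business day, March 28, 2039 (Monday).
With the 7-day extension, March 28, 2039 becomes April 4, 2039.
April 4, 2039 (Monday) is already a business day.
The final due date is April 4, 2039.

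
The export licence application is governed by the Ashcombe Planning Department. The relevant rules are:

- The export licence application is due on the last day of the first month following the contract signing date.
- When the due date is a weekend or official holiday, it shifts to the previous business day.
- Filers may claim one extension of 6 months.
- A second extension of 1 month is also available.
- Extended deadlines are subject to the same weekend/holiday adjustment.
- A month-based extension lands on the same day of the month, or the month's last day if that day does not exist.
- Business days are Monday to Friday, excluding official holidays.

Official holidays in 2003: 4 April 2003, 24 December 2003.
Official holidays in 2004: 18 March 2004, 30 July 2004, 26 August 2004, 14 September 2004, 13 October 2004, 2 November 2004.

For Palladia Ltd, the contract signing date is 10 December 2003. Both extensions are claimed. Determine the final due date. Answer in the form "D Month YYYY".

1 month after 10 December 2003 is January 2004; that month ends on 31 January 2004.
Because 31 January 2004 is a Saturday, the deadline becomes 30 January 2004 (Friday).
Applying the 6 months extension: 6 months after 30 January 2004 is 30 July 2004.
30 July 2004 is a listed holiday, so it moves to the preceding business day, 29 July 2004 (Thursday).
Add 1 month to 29 July 2004: 29 August 2004.
29 August 2004 is a Sunday, so it moves to the preceding business day, 27 August 2004 (Friday).
Deadline: 27 August 2004.

27 August 2004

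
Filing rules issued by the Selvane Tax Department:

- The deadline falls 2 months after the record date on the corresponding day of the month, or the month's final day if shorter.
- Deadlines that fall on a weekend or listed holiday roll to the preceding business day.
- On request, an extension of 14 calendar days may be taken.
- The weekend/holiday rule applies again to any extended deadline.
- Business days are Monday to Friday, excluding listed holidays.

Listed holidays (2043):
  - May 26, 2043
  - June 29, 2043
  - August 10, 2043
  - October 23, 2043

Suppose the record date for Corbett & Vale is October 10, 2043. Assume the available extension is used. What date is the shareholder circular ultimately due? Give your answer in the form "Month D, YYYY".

December 24, 2043

2 months from October 10, 2043 is December 10, 2043.
December 10, 2043 falls on a Thursday, which is a business day, so no adjustment is needed.
Add the 14 calendar-day extension to December 10, 2043: December 24, 2043.
December 24, 2043 is a Thursday and not a listed holiday, so it stands.
Deadline: December 24, 2043.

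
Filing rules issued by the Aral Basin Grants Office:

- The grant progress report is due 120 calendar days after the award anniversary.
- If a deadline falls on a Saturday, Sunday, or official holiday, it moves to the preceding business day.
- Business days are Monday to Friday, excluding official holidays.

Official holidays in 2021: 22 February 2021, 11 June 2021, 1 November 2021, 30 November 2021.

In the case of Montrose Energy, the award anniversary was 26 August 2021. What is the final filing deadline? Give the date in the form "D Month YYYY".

24 December 2021

Trigger date 26 August 2021 + 120 calendar days = 24 December 2021.
Since 24 December 2021 is a Friday and not a holiday, the date is unchanged.
Final deadline: 24 December 2021.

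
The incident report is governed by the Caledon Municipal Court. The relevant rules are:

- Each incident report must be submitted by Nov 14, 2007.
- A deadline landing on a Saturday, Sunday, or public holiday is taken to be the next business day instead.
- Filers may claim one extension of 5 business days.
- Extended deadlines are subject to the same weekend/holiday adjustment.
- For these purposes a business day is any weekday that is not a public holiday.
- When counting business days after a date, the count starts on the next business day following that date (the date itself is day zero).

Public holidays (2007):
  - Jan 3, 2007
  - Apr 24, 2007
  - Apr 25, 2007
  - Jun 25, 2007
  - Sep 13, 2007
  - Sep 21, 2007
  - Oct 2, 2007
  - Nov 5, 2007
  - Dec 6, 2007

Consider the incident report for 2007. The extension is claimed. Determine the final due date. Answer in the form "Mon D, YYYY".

Nov 21, 2007

Start from the fixed due date, Nov 14, 2007.
Since Nov 14, 2007 is a Wednesday and not a holiday, the date is unchanged.
Counting 5 further business days from Nov 14, 2007 reaches Nov 21, 2007.
Nov 21, 2007 (Wednesday) is already a business day.
Deadline: Nov 21, 2007.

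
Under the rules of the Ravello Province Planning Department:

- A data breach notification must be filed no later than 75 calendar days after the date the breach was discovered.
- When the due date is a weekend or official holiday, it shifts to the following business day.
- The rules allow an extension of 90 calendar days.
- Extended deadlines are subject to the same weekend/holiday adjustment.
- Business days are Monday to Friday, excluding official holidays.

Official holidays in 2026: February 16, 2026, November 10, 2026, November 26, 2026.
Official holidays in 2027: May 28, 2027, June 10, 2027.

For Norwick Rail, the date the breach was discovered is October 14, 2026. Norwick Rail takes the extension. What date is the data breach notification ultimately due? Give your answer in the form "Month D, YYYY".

March 29, 2027

Trigger date October 14, 2026 + 75 calendar days = December 28, 2026.
Since December 28, 2026 is a Monday and not a holiday, the date is unchanged.
The 90-calendar-day extension moves the deadline from December 28, 2026 to March 28, 2027.
March 28, 2027 is a Sunday, so it moves to the next business day, March 29, 2027 (Monday).
Final deadline: March 29, 2027.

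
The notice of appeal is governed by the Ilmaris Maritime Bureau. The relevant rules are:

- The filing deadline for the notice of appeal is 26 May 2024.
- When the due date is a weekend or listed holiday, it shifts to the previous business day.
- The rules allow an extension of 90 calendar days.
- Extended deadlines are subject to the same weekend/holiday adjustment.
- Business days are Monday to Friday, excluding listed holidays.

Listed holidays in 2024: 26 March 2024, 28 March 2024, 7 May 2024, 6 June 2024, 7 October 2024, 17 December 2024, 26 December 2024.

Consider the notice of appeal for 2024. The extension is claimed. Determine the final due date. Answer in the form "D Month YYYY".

22 August 2024

The stated deadline is 26 May 2024.
Because 26 May 2024 is a Sunday, the deadline becomes 24 May 2024 (Friday).
The 90-calendar-day extension moves the deadline from 24 May 2024 to 22 August 2024.
Since 22 August 2024 is a Thursday and not a holiday, the date is unchanged.
Deadline: 22 August 2024.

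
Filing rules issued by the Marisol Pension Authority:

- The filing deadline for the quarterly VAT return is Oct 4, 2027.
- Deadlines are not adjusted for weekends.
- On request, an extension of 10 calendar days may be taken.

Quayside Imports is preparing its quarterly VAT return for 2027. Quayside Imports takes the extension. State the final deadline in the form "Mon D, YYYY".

Oct 14, 2027

The stated deadline is Oct 4, 2027.
No adjustment is made for weekends or holidays, so Oct 4, 2027 stands.
Applying the 10-calendar-day extension: Oct 4, 2027 + 10 days = Oct 14, 2027.
Oct 14, 2027 is a Thursday; no weekend or holiday adjustment applies.
The final due date is Oct 14, 2027.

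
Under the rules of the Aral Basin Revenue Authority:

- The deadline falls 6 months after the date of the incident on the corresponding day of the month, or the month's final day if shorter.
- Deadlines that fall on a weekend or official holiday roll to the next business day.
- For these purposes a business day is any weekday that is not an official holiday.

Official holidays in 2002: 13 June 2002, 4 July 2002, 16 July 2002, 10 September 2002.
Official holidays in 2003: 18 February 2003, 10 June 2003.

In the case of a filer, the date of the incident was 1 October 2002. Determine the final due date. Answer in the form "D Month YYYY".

1 April 2003

Moving 6 months forward from 1 October 2002 on the corresponding day gives 1 April 2003.
Since 1 April 2003 is a Tuesday and not a holiday, the date is unchanged.
The final due date is 1 April 2003.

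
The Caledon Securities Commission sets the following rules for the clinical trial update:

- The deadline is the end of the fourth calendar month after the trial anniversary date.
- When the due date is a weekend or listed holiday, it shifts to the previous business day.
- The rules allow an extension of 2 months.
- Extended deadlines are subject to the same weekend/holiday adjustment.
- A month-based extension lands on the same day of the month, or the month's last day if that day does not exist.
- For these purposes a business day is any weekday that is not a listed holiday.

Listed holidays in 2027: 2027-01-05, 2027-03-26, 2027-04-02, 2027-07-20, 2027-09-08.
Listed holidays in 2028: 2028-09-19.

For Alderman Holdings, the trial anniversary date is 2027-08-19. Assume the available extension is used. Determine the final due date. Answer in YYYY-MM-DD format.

The fourth month after 2027-08-19 is December 2027, whose last day is 2027-12-31.
Since 2027-12-31 is a Friday and not a holiday, the date is unchanged.
Applying the 2 months extension: 2 months after 2027-12-31 is 2028-02-29 (day 31 does not exist in February, so the month's last day is used).
2028-02-29 falls on a Tuesday, which is a business day, so no adjustment is needed.
The final due date is 2028-02-29.

2028-02-29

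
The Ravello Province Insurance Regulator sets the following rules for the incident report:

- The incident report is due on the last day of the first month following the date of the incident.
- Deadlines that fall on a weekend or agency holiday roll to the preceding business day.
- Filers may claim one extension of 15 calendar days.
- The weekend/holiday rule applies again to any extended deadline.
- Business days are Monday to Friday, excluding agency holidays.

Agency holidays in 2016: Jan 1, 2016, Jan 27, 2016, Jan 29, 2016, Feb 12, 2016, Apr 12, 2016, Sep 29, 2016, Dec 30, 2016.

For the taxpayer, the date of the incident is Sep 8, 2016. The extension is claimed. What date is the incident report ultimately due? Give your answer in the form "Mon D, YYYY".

1 month after Sep 8, 2016 is October 2016; that month ends on Oct 31, 2016.
Oct 31, 2016 (Monday) is already a business day.
Applying the 15-calendar-day extension: Oct 31, 2016 + 15 days = Nov 15, 2016.
Nov 15, 2016 (Tuesday) is already a business day.
Deadline: Nov 15, 2016.

Nov 15, 2016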